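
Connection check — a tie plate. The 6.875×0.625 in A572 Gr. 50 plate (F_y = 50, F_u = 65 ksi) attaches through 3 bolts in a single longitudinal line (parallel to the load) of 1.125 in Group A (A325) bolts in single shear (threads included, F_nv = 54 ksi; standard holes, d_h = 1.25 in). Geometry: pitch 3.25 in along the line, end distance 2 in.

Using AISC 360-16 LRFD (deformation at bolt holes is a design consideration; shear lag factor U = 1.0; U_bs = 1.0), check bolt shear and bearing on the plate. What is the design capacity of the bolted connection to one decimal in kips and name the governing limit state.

Bolt shear: A_b = π(1.125)²/4 = 0.99402 in². φR_n = 0.75 × 54 × 0.99402 × 3 × 1 = 120.8 kips.
Bearing (0.625 in plate, F_u = 65 ksi): end bolts L_c = 2 − 1.25/2 = 1.375, R_n = min(1.2×1.375×0.625×65, 2.4×1.125×0.625×65) = 67.031 kips/bolt; interior L_c = 3.25 − 1.25 = 2, R_n = 97.5 kips/bolt. φR_n = 0.75 × (1×67.031 + 2×97.5) = 196.5 kips.
Governing: min(120.8, 196.5) = 120.8 kips → bolt shear.

120.8 kips (bolt shear governs)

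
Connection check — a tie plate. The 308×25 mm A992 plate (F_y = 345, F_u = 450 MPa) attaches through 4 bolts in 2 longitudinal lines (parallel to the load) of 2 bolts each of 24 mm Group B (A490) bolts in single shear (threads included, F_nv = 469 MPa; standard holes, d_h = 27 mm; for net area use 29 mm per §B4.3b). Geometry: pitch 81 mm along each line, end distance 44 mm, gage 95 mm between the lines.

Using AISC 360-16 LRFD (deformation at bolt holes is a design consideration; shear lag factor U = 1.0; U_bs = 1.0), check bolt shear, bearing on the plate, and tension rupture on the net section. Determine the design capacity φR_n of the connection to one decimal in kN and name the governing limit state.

Bolt shear: A_b = π(24)²/4 = 452.39 mm². φR_n = 0.75 × 469 × 452.39 × 4 × 1 = 636.5 kN.
Bearing (25 mm plate, F_u = 450 MPa): end bolts L_c = 44 − 27/2 = 30.5, R_n = min(1.2×30.5×25×450, 2.4×24×25×450) = 411.75 kN/bolt; interior L_c = 81 − 27 = 54, R_n = 648 kN/bolt. φR_n = 0.75 × (2×411.75 + 2×648) = 1589.6 kN.
Tension rupture (net): A_n = (308 − 2×29)×25 = 6250 mm² (U = 1.0, A_e = A_n). φR_n = 0.75 × 450 × 6250 = 2109.4 kN.
Governing: min(636.5, 1589.6, 2109.4) = 636.5 kN → bolt shear.

636.5 kN (bolt shear governs)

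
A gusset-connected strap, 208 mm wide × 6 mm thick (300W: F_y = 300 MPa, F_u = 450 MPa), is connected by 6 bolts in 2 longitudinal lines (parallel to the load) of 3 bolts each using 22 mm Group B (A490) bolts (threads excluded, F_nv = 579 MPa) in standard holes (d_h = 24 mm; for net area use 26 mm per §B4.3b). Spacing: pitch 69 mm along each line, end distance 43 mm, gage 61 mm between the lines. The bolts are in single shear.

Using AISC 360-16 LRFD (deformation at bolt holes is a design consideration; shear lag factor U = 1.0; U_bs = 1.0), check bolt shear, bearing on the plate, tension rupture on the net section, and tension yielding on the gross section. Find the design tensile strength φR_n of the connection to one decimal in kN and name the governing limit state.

315.9 kN (net-section rupture governs)

Bolt shear: A_b = π(22)²/4 = 380.13 mm². φR_n = 0.75 × 579 × 380.13 × 6 × 1 = 990.4 kN.
Bearing (6 mm plate, F_u = 450 MPa): end bolts L_c = 43 − 24/2 = 31, R_n = min(1.2×31×6×450, 2.4×22×6×450) = 100.44 kN/bolt; interior L_c = 69 − 24 = 45, R_n = 142.56 kN/bolt. φR_n = 0.75 × (2×100.44 + 4×142.56) = 578.3 kN.
Tension rupture (net): A_n = (208 − 2×26)×6 = 936 mm² (U = 1.0, A_e = A_n). φR_n = 0.75 × 450 × 936 = 315.9 kN.
Tension yield (gross): A_g = 208×6 = 1248 mm². φR_n = 0.90 × 300 × 1248 = 337.0 kN.
Governing: min(990.4, 578.3, 315.9, 337.0) = 315.9 kN → net-section rupture.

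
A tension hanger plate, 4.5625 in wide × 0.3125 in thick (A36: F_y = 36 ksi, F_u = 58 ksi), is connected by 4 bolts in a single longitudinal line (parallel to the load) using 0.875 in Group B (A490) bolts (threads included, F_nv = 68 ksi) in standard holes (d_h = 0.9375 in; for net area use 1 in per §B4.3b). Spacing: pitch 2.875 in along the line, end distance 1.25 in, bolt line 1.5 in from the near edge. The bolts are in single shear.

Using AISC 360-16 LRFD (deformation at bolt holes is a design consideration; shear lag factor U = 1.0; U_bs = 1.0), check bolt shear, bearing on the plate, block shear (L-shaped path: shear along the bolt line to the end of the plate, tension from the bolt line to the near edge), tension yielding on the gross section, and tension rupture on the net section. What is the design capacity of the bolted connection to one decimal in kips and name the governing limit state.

Bolt shear: A_b = π(0.875)²/4 = 0.60132 in². φR_n = 0.75 × 68 × 0.60132 × 4 × 1 = 122.7 kips.
Bearing (0.3125 in plate, F_u = 58 ksi): end bolts L_c = 1.25 − 0.9375/2 = 0.78125, R_n = min(1.2×0.78125×0.3125×58, 2.4×0.875×0.3125×58) = 16.992 kips/bolt; interior L_c = 2.875 − 0.9375 = 1.9375, R_n = 38.063 kips/bolt. φR_n = 0.75 × (1×16.992 + 3×38.063) = 98.4 kips.
Block shear: shear path 1×[1.25+3×2.875] = 1×9.875 in, A_gv = 3.0859, A_nv = 1×(9.875 − 3.5×1)×0.3125 = 1.9922 in²; tension to near edge: (1.5 − 0.5×1)×0.3125 = 0.3125 in². R_n = min(0.6×58×1.9922, 0.6×36×3.0859) + 1.0×58×0.3125 = min(69.329, 66.655) + 18.125 = 84.78 kips. φR_n = 0.75 × 84.78 = 63.6 kips.
Tension yield (gross): A_g = 4.5625×0.3125 = 1.4258 in². φR_n = 0.90 × 36 × 1.4258 = 46.2 kips.
Tension rupture (net): A_n = (4.5625 − 1×1)×0.3125 = 1.1133 in² (U = 1.0, A_e = A_n). φR_n = 0.75 × 58 × 1.1133 = 48.4 kips.
Governing: min(122.7, 98.4, 63.6, 46.2, 48.4) = 46.2 kips → gross-section yield.

46.2 kips (gross-section yield governs)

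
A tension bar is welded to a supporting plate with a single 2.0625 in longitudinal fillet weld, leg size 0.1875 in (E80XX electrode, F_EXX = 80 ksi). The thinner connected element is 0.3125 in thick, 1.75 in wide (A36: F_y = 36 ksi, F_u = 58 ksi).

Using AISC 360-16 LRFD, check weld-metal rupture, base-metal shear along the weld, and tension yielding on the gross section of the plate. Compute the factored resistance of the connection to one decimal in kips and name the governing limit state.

9.8 kips (weld metal governs)

Weld metal: throat = 0.707×0.1875 = 0.13256 in, L = 2.0625 in. φR_n = 0.75 × 0.6 × 80 × 0.13256 × 2.0625 = 9.8 kips.
Base metal shear (0.3125 in plate): yield φR_n = 1.0×0.6×36×0.3125×2.0625 = 13.9 kips; rupture φR_n = 0.75×0.6×58×0.3125×2.0625 = 16.8 kips; take 13.9 kips (yield).
Tension yield (gross): A_g = 1.75×0.3125 = 0.54688 in². φR_n = 0.90 × 36 × 0.54688 = 17.7 kips.
Governing: min(9.8, 13.9, 17.7) = 9.8 kips → weld metal.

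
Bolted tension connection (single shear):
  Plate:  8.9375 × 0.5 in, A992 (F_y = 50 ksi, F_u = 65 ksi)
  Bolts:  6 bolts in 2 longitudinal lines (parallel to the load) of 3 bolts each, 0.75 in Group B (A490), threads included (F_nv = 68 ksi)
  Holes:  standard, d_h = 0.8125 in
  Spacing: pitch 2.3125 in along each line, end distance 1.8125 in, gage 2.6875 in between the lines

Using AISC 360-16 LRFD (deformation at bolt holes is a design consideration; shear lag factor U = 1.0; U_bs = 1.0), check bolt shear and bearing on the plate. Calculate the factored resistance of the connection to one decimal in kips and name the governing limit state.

Bolt shear: A_b = π(0.75)²/4 = 0.44179 in². φR_n = 0.75 × 68 × 0.44179 × 6 × 1 = 135.2 kips.
Bearing (0.5 in plate, F_u = 65 ksi): end bolts L_c = 1.8125 − 0.8125/2 = 1.40625, R_n = min(1.2×1.40625×0.5×65, 2.4×0.75×0.5×65) = 54.844 kips/bolt; interior L_c = 2.3125 − 0.8125 = 1.5, R_n = 58.5 kips/bolt. φR_n = 0.75 × (2×54.844 + 4×58.5) = 257.8 kips.
Governing: min(135.2, 257.8) = 135.2 kips → bolt shear.

135.2 kips (bolt shear governs)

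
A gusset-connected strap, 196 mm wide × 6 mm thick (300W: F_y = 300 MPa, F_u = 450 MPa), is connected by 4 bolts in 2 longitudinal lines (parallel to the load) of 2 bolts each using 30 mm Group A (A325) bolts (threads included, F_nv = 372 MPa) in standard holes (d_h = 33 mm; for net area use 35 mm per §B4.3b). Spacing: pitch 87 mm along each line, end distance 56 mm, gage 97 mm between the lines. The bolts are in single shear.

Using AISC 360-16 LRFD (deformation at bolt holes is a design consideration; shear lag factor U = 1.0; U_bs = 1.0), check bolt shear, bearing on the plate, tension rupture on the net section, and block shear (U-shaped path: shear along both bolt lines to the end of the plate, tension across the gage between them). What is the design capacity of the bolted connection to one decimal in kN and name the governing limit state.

255.2 kN (net-section rupture governs)

Bolt shear: A_b = π(30)²/4 = 706.86 mm². φR_n = 0.75 × 372 × 706.86 × 4 × 1 = 788.9 kN.
Bearing (6 mm plate, F_u = 450 MPa): end bolts L_c = 56 − 33/2 = 39.5, R_n = min(1.2×39.5×6×450, 2.4×30×6×450) = 127.98 kN/bolt; interior L_c = 87 − 33 = 54, R_n = 174.96 kN/bolt. φR_n = 0.75 × (2×127.98 + 2×174.96) = 454.4 kN.
Tension rupture (net): A_n = (196 − 2×35)×6 = 756 mm² (U = 1.0, A_e = A_n). φR_n = 0.75 × 450 × 756 = 255.2 kN.
Block shear: shear path 2×[56+1×87] = 2×143 mm, A_gv = 1716, A_nv = 2×(143 − 1.5×35)×6 = 1086 mm²; tension across gage: (97 − 1×35)×6 = 372 mm². R_n = min(0.6×450×1086, 0.6×300×1716) + 1.0×450×372 = min(293.22, 308.88) + 167.4 = 460.62 kN. φR_n = 0.75 × 460.62 = 345.5 kN.
Governing: min(788.9, 454.4, 255.2, 345.5) = 255.2 kN → net-section rupture.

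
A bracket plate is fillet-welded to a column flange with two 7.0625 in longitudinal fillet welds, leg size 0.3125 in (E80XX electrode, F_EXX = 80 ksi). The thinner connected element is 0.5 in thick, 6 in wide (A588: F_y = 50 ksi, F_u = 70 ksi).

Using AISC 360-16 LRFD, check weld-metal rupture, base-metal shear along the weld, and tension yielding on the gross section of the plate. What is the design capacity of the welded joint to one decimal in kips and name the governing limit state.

112.3 kips (weld metal governs)

Weld metal: throat = 0.707×0.3125 = 0.22094 in, L = 2×7.0625 = 14.125 in. φR_n = 0.75 × 0.6 × 80 × 0.22094 × 14.125 = 112.3 kips.
Base metal shear (0.5 in plate): yield φR_n = 1.0×0.6×50×0.5×14.125 = 211.9 kips; rupture φR_n = 0.75×0.6×70×0.5×14.125 = 222.5 kips; take 211.9 kips (yield).
Tension yield (gross): A_g = 6×0.5 = 3 in². φR_n = 0.90 × 50 × 3 = 135.0 kips.
Governing: min(112.3, 211.9, 135.0) = 112.3 kips → weld metal.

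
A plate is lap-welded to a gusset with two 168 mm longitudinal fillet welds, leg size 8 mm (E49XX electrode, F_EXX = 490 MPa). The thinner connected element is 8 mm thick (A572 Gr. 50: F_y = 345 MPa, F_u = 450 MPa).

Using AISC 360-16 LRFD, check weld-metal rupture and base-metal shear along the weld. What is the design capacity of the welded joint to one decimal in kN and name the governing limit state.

419.0 kN (weld metal governs)

Weld metal: throat = 0.707×8 = 5.656 mm, L = 2×168 = 336 mm. φR_n = 0.75 × 0.6 × 490 × 5.656 × 336 = 419.0 kN.
Base metal shear (8 mm plate): yield φR_n = 1.0×0.6×345×8×336 = 556.4 kN; rupture φR_n = 0.75×0.6×450×8×336 = 544.3 kN; take 544.3 kN (rupture).
Governing: min(419.0, 544.3) = 419.0 kN → weld metal.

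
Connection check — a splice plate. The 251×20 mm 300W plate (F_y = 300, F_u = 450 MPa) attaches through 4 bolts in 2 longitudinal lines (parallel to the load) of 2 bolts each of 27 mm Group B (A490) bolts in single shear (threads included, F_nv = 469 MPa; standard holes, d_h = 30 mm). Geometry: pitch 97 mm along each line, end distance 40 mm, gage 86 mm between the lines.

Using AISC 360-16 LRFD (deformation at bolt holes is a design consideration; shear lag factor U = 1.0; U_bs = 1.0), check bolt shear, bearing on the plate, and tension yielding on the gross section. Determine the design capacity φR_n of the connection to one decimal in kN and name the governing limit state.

805.6 kN (bolt shear governs)

Bolt shear: A_b = π(27)²/4 = 572.56 mm². φR_n = 0.75 × 469 × 572.56 × 4 × 1 = 805.6 kN.
Bearing (20 mm plate, F_u = 450 MPa): end bolts L_c = 40 − 30/2 = 25, R_n = min(1.2×25×20×450, 2.4×27×20×450) = 270 kN/bolt; interior L_c = 97 − 30 = 67, R_n = 583.2 kN/bolt. φR_n = 0.75 × (2×270 + 2×583.2) = 1279.8 kN.
Tension yield (gross): A_g = 251×20 = 5020 mm². φR_n = 0.90 × 300 × 5020 = 1355.4 kN.
Governing: min(805.6, 1279.8, 1355.4) = 805.6 kN → bolt shear.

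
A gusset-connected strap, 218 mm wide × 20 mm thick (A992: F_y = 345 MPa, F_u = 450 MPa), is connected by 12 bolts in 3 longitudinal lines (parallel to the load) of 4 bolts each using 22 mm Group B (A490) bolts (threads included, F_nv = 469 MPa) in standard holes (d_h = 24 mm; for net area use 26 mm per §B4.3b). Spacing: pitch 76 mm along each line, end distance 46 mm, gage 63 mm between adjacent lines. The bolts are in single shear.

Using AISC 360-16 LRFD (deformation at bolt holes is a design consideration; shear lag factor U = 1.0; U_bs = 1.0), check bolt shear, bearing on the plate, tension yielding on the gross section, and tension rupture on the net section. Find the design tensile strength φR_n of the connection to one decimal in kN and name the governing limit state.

Bolt shear: A_b = π(22)²/4 = 380.13 mm². φR_n = 0.75 × 469 × 380.13 × 12 × 1 = 1604.5 kN.
Bearing (20 mm plate, F_u = 450 MPa): end bolts L_c = 46 − 24/2 = 34, R_n = min(1.2×34×20×450, 2.4×22×20×450) = 367.2 kN/bolt; interior L_c = 76 − 24 = 52, R_n = 475.2 kN/bolt. φR_n = 0.75 × (3×367.2 + 9×475.2) = 4033.8 kN.
Tension yield (gross): A_g = 218×20 = 4360 mm². φR_n = 0.90 × 345 × 4360 = 1353.8 kN.
Tension rupture (net): A_n = (218 − 3×26)×20 = 2800 mm² (U = 1.0, A_e = A_n). φR_n = 0.75 × 450 × 2800 = 945.0 kN.
Governing: min(1604.5, 4033.8, 1353.8, 945.0) = 945.0 kN → net-section rupture.

945.0 kN (net-section rupture governs)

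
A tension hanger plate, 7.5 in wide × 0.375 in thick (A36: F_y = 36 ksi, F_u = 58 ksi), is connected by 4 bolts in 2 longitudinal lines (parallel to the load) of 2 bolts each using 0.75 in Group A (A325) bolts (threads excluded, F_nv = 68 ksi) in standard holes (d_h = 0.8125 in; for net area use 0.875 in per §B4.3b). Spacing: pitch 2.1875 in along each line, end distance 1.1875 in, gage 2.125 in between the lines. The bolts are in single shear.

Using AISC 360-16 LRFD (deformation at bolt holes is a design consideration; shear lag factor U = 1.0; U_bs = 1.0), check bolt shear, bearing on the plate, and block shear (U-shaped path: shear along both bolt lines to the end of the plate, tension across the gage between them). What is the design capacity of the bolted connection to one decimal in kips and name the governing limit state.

60.8 kips (block shear governs)

Bolt shear: A_b = π(0.75)²/4 = 0.44179 in². φR_n = 0.75 × 68 × 0.44179 × 4 × 1 = 90.1 kips.
Bearing (0.375 in plate, F_u = 58 ksi): end bolts L_c = 1.1875 − 0.8125/2 = 0.78125, R_n = min(1.2×0.78125×0.375×58, 2.4×0.75×0.375×58) = 20.391 kips/bolt; interior L_c = 2.1875 − 0.8125 = 1.375, R_n = 35.888 kips/bolt. φR_n = 0.75 × (2×20.391 + 2×35.888) = 84.4 kips.
Block shear: shear path 2×[1.1875+1×2.1875] = 2×3.375 in, A_gv = 2.5313, A_nv = 2×(3.375 − 1.5×0.875)×0.375 = 1.5469 in²; tension across gage: (2.125 − 1×0.875)×0.375 = 0.46875 in². R_n = min(0.6×58×1.5469, 0.6×36×2.5313) + 1.0×58×0.46875 = min(53.832, 54.676) + 27.188 = 81.02 kips. φR_n = 0.75 × 81.02 = 60.8 kips.
Governing: min(90.1, 84.4, 60.8) = 60.8 kips → block shear.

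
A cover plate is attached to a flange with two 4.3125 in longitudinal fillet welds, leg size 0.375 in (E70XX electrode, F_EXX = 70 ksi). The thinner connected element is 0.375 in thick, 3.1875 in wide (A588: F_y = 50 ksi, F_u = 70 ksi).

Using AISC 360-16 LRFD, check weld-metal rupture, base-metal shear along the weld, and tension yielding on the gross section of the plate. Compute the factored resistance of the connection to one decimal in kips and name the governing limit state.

Weld metal: throat = 0.707×0.375 = 0.26513 in, L = 2×4.3125 = 8.625 in. φR_n = 0.75 × 0.6 × 70 × 0.26513 × 8.625 = 72.0 kips.
Base metal shear (0.375 in plate): yield φR_n = 1.0×0.6×50×0.375×8.625 = 97.0 kips; rupture φR_n = 0.75×0.6×70×0.375×8.625 = 101.9 kips; take 97.0 kips (yield).
Tension yield (gross): A_g = 3.1875×0.375 = 1.1953 in². φR_n = 0.90 × 50 × 1.1953 = 53.8 kips.
Governing: min(72.0, 97.0, 53.8) = 53.8 kips → gross-section yield.

53.8 kips (gross-section yield governs)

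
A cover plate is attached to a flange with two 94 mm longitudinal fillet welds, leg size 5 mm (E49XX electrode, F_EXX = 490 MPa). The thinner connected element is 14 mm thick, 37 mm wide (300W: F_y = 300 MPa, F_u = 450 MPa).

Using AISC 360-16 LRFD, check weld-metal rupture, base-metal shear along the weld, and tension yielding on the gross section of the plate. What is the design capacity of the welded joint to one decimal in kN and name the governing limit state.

139.9 kN (gross-section yield governs)

Weld metal: throat = 0.707×5 = 3.535 mm, L = 2×94 = 188 mm. φR_n = 0.75 × 0.6 × 490 × 3.535 × 188 = 146.5 kN.
Base metal shear (14 mm plate): yield φR_n = 1.0×0.6×300×14×188 = 473.8 kN; rupture φR_n = 0.75×0.6×450×14×188 = 533.0 kN; take 473.8 kN (yield).
Tension yield (gross): A_g = 37×14 = 518 mm². φR_n = 0.90 × 300 × 518 = 139.9 kN.
Governing: min(146.5, 473.8, 139.9) = 139.9 kN → gross-section yield.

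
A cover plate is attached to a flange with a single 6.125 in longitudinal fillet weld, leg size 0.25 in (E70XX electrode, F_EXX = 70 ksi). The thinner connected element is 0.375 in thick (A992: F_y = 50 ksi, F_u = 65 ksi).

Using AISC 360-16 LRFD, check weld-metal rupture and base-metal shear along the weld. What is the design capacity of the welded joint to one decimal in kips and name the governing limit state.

34.1 kips (weld metal governs)

Weld metal: throat = 0.707×0.25 = 0.17675 in, L = 6.125 in. φR_n = 0.75 × 0.6 × 70 × 0.17675 × 6.125 = 34.1 kips.
Base metal shear (0.375 in plate): yield φR_n = 1.0×0.6×50×0.375×6.125 = 68.9 kips; rupture φR_n = 0.75×0.6×65×0.375×6.125 = 67.2 kips; take 67.2 kips (rupture).
Governing: min(34.1, 67.2) = 34.1 kips → weld metal.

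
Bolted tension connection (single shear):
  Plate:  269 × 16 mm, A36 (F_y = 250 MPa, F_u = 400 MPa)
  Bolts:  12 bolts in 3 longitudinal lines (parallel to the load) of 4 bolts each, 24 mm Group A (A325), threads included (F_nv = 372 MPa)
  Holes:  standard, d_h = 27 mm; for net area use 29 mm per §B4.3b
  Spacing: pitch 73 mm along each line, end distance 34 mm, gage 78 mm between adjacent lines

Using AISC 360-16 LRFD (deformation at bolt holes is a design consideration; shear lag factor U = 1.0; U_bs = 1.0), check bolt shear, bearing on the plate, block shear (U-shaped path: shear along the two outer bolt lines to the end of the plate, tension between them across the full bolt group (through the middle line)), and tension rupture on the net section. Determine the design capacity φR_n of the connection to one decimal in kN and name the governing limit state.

873.6 kN (net-section rupture governs)

Bolt shear: A_b = π(24)²/4 = 452.39 mm². φR_n = 0.75 × 372 × 452.39 × 12 × 1 = 1514.6 kN.
Bearing (16 mm plate, F_u = 400 MPa): end bolts L_c = 34 − 27/2 = 20.5, R_n = min(1.2×20.5×16×400, 2.4×24×16×400) = 157.44 kN/bolt; interior L_c = 73 − 27 = 46, R_n = 353.28 kN/bolt. φR_n = 0.75 × (3×157.44 + 9×353.28) = 2738.9 kN.
Block shear: shear path 2×[34+3×73] = 2×253 mm, A_gv = 8096, A_nv = 2×(253 − 3.5×29)×16 = 4848 mm²; tension across gage: (156 − 2×29)×16 = 1568 mm². R_n = min(0.6×400×4848, 0.6×250×8096) + 1.0×400×1568 = min(1163.5, 1214.4) + 627.2 = 1790.7 kN. φR_n = 0.75 × 1790.7 = 1343.0 kN.
Tension rupture (net): A_n = (269 − 3×29)×16 = 2912 mm² (U = 1.0, A_e = A_n). φR_n = 0.75 × 400 × 2912 = 873.6 kN.
Governing: min(1514.6, 2738.9, 1343.0, 873.6) = 873.6 kN → net-section rupture.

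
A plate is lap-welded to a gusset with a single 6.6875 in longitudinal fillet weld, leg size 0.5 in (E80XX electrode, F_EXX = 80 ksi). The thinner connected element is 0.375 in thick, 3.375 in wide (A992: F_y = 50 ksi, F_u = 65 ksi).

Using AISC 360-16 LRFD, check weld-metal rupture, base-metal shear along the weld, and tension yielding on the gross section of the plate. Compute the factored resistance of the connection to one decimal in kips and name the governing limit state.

57.0 kips (gross-section yield governs)

Weld metal: throat = 0.707×0.5 = 0.3535 in, L = 6.6875 in. φR_n = 0.75 × 0.6 × 80 × 0.3535 × 6.6875 = 85.1 kips.
Base metal shear (0.375 in plate): yield φR_n = 1.0×0.6×50×0.375×6.6875 = 75.2 kips; rupture φR_n = 0.75×0.6×65×0.375×6.6875 = 73.4 kips; take 73.4 kips (rupture).
Tension yield (gross): A_g = 3.375×0.375 = 1.2656 in². φR_n = 0.90 × 50 × 1.2656 = 57.0 kips.
Governing: min(85.1, 73.4, 57.0) = 57.0 kips → gross-section yield.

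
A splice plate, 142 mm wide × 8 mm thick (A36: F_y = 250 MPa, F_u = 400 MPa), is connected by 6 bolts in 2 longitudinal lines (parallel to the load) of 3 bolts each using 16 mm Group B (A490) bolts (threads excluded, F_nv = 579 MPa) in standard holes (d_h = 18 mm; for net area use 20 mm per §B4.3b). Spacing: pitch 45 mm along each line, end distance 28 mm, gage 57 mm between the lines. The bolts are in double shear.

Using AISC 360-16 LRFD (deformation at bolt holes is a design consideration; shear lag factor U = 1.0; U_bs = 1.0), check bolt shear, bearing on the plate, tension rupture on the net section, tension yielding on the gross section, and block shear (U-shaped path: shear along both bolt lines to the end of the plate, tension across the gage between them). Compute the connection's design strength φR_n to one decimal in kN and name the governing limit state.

Bolt shear: A_b = π(16)²/4 = 201.06 mm². φR_n = 0.75 × 579 × 201.06 × 6 × 2 = 1047.7 kN.
Bearing (8 mm plate, F_u = 400 MPa): end bolts L_c = 28 − 18/2 = 19, R_n = min(1.2×19×8×400, 2.4×16×8×400) = 72.96 kN/bolt; interior L_c = 45 − 18 = 27, R_n = 103.68 kN/bolt. φR_n = 0.75 × (2×72.96 + 4×103.68) = 420.5 kN.
Tension rupture (net): A_n = (142 − 2×20)×8 = 816 mm² (U = 1.0, A_e = A_n). φR_n = 0.75 × 400 × 816 = 244.8 kN.
Tension yield (gross): A_g = 142×8 = 1136 mm². φR_n = 0.90 × 250 × 1136 = 255.6 kN.
Block shear: shear path 2×[28+2×45] = 2×118 mm, A_gv = 1888, A_nv = 2×(118 − 2.5×20)×8 = 1088 mm²; tension across gage: (57 − 1×20)×8 = 296 mm². R_n = min(0.6×400×1088, 0.6×250×1888) + 1.0×400×296 = min(261.12, 283.2) + 118.4 = 379.52 kN. φR_n = 0.75 × 379.52 = 284.6 kN.
Governing: min(1047.7, 420.5, 244.8, 255.6, 284.6) = 244.8 kN → net-section rupture.

244.8 kN (net-section rupture governs)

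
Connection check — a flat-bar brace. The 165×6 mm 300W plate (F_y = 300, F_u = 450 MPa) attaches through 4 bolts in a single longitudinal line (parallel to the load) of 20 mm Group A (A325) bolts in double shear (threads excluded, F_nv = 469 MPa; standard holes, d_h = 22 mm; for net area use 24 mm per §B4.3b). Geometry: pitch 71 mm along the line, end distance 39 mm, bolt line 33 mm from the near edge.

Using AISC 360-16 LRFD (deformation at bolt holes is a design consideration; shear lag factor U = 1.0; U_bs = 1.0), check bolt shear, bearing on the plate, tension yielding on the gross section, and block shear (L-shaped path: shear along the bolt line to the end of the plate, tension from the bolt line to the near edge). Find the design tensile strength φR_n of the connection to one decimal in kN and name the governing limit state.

Bolt shear: A_b = π(20)²/4 = 314.16 mm². φR_n = 0.75 × 469 × 314.16 × 4 × 2 = 884.0 kN.
Bearing (6 mm plate, F_u = 450 MPa): end bolts L_c = 39 − 22/2 = 28, R_n = min(1.2×28×6×450, 2.4×20×6×450) = 90.72 kN/bolt; interior L_c = 71 − 22 = 49, R_n = 129.6 kN/bolt. φR_n = 0.75 × (1×90.72 + 3×129.6) = 359.6 kN.
Tension yield (gross): A_g = 165×6 = 990 mm². φR_n = 0.90 × 300 × 990 = 267.3 kN.
Block shear: shear path 1×[39+3×71] = 1×252 mm, A_gv = 1512, A_nv = 1×(252 − 3.5×24)×6 = 1008 mm²; tension to near edge: (33 − 0.5×24)×6 = 126 mm². R_n = min(0.6×450×1008, 0.6×300×1512) + 1.0×450×126 = min(272.16, 272.16) + 56.7 = 328.86 kN. φR_n = 0.75 × 328.86 = 246.6 kN.
Governing: min(884.0, 359.6, 267.3, 246.6) = 246.6 kN → block shear.

246.6 kN (block shear governs)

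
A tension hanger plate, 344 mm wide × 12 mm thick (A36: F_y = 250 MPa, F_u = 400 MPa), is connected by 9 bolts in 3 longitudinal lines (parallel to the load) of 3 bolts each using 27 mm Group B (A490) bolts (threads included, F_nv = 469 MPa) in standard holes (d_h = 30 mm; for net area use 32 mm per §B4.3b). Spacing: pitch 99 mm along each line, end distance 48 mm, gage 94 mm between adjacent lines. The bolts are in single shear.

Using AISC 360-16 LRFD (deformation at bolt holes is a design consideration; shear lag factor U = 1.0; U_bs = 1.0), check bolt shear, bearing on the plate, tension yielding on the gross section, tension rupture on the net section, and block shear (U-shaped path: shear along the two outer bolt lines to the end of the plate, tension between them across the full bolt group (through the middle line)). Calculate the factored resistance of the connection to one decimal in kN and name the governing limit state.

Bolt shear: A_b = π(27)²/4 = 572.56 mm². φR_n = 0.75 × 469 × 572.56 × 9 × 1 = 1812.6 kN.
Bearing (12 mm plate, F_u = 400 MPa): end bolts L_c = 48 − 30/2 = 33, R_n = min(1.2×33×12×400, 2.4×27×12×400) = 190.08 kN/bolt; interior L_c = 99 − 30 = 69, R_n = 311.04 kN/bolt. φR_n = 0.75 × (3×190.08 + 6×311.04) = 1827.4 kN.
Tension yield (gross): A_g = 344×12 = 4128 mm². φR_n = 0.90 × 250 × 4128 = 928.8 kN.
Tension rupture (net): A_n = (344 − 3×32)×12 = 2976 mm² (U = 1.0, A_e = A_n). φR_n = 0.75 × 400 × 2976 = 892.8 kN.
Block shear: shear path 2×[48+2×99] = 2×246 mm, A_gv = 5904, A_nv = 2×(246 − 2.5×32)×12 = 3984 mm²; tension across gage: (188 − 2×32)×12 = 1488 mm². R_n = min(0.6×400×3984, 0.6×250×5904) + 1.0×400×1488 = min(956.16, 885.6) + 595.2 = 1480.8 kN. φR_n = 0.75 × 1480.8 = 1110.6 kN.
Governing: min(1812.6, 1827.4, 928.8, 892.8, 1110.6) = 892.8 kN → net-section rupture.

892.8 kN (net-section rupture governs)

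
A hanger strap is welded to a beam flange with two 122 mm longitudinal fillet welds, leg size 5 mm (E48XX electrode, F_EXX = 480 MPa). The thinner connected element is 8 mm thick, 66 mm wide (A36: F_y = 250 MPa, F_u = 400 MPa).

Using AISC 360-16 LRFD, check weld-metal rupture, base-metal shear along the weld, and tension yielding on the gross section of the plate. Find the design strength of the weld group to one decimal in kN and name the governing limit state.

Weld metal: throat = 0.707×5 = 3.535 mm, L = 2×122 = 244 mm. φR_n = 0.75 × 0.6 × 480 × 3.535 × 244 = 186.3 kN.
Base metal shear (8 mm plate): yield φR_n = 1.0×0.6×250×8×244 = 292.8 kN; rupture φR_n = 0.75×0.6×400×8×244 = 351.4 kN; take 292.8 kN (yield).
Tension yield (gross): A_g = 66×8 = 528 mm². φR_n = 0.90 × 250 × 528 = 118.8 kN.
Governing: min(186.3, 292.8, 118.8) = 118.8 kN → gross-section yield.

118.8 kN (gross-section yield governs)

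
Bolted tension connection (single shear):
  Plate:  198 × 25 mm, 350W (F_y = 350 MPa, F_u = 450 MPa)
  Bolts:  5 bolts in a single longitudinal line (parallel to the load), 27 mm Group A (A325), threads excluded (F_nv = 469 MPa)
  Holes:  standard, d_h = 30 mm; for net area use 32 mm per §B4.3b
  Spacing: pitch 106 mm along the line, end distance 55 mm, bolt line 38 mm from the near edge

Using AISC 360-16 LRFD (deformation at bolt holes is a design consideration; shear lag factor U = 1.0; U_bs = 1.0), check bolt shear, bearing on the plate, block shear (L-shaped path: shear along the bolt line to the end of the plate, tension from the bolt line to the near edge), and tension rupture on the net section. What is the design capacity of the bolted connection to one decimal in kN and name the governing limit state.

1007.0 kN (bolt shear governs)

Bolt shear: A_b = π(27)²/4 = 572.56 mm². φR_n = 0.75 × 469 × 572.56 × 5 × 1 = 1007.0 kN.
Bearing (25 mm plate, F_u = 450 MPa): end bolts L_c = 55 − 30/2 = 40, R_n = min(1.2×40×25×450, 2.4×27×25×450) = 540 kN/bolt; interior L_c = 106 − 30 = 76, R_n = 729 kN/bolt. φR_n = 0.75 × (1×540 + 4×729) = 2592.0 kN.
Block shear: shear path 1×[55+4×106] = 1×479 mm, A_gv = 11975, A_nv = 1×(479 − 4.5×32)×25 = 8375 mm²; tension to near edge: (38 − 0.5×32)×25 = 550 mm². R_n = min(0.6×450×8375, 0.6×350×11975) + 1.0×450×550 = min(2261.3, 2514.8) + 247.5 = 2508.8 kN. φR_n = 0.75 × 2508.8 = 1881.6 kN.
Tension rupture (net): A_n = (198 − 1×32)×25 = 4150 mm² (U = 1.0, A_e = A_n). φR_n = 0.75 × 450 × 4150 = 1400.6 kN.
Governing: min(1007.0, 2592.0, 1881.6, 1400.6) = 1007.0 kN → bolt shear.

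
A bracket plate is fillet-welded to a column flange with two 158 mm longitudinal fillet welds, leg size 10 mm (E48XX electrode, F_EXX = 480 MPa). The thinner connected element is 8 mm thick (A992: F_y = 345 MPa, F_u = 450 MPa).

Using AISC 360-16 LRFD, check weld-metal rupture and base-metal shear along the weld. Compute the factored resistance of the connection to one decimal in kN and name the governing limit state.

Weld metal: throat = 0.707×10 = 7.07 mm, L = 2×158 = 316 mm. φR_n = 0.75 × 0.6 × 480 × 7.07 × 316 = 482.6 kN.
Base metal shear (8 mm plate): yield φR_n = 1.0×0.6×345×8×316 = 523.3 kN; rupture φR_n = 0.75×0.6×450×8×316 = 511.9 kN; take 511.9 kN (rupture).
Governing: min(482.6, 511.9) = 482.6 kN → weld metal.

482.6 kN (weld metal governs)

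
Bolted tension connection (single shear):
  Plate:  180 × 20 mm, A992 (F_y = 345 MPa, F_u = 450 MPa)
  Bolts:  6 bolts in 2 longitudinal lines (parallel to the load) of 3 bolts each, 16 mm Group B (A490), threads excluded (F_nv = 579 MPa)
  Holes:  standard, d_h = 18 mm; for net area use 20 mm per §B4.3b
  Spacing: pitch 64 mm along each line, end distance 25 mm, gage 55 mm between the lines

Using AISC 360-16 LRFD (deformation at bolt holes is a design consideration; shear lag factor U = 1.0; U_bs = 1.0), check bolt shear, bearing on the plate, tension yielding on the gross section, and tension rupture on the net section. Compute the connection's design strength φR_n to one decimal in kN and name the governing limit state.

Bolt shear: A_b = π(16)²/4 = 201.06 mm². φR_n = 0.75 × 579 × 201.06 × 6 × 1 = 523.9 kN.
Bearing (20 mm plate, F_u = 450 MPa): end bolts L_c = 25 − 18/2 = 16, R_n = min(1.2×16×20×450, 2.4×16×20×450) = 172.8 kN/bolt; interior L_c = 64 − 18 = 46, R_n = 345.6 kN/bolt. φR_n = 0.75 × (2×172.8 + 4×345.6) = 1296.0 kN.
Tension yield (gross): A_g = 180×20 = 3600 mm². φR_n = 0.90 × 345 × 3600 = 1117.8 kN.
Tension rupture (net): A_n = (180 − 2×20)×20 = 2800 mm² (U = 1.0, A_e = A_n). φR_n = 0.75 × 450 × 2800 = 945.0 kN.
Governing: min(523.9, 1296.0, 1117.8, 945.0) = 523.9 kN → bolt shear.

523.9 kN (bolt shear governs)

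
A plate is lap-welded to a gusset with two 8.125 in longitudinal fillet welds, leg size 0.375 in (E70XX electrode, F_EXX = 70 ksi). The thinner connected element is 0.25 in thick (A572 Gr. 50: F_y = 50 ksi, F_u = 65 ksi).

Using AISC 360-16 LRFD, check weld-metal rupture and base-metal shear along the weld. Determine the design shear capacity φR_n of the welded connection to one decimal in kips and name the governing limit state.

118.8 kips (base-metal shear governs)

Weld metal: throat = 0.707×0.375 = 0.26513 in, L = 2×8.125 = 16.25 in. φR_n = 0.75 × 0.6 × 70 × 0.26513 × 16.25 = 135.7 kips.
Base metal shear (0.25 in plate): yield φR_n = 1.0×0.6×50×0.25×16.25 = 121.9 kips; rupture φR_n = 0.75×0.6×65×0.25×16.25 = 118.8 kips; take 118.8 kips (rupture).
Governing: min(135.7, 118.8) = 118.8 kips → base-metal shear.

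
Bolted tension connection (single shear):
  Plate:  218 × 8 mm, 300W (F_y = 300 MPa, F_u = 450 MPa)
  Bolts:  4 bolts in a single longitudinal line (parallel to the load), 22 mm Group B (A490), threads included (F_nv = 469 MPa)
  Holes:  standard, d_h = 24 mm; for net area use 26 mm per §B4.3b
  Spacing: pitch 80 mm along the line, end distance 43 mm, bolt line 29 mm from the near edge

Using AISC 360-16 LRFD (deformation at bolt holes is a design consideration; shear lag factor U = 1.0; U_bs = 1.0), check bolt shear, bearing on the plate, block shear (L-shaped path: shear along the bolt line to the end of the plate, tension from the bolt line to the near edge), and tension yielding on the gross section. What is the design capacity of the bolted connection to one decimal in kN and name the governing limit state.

Bolt shear: A_b = π(22)²/4 = 380.13 mm². φR_n = 0.75 × 469 × 380.13 × 4 × 1 = 534.8 kN.
Bearing (8 mm plate, F_u = 450 MPa): end bolts L_c = 43 − 24/2 = 31, R_n = min(1.2×31×8×450, 2.4×22×8×450) = 133.92 kN/bolt; interior L_c = 80 − 24 = 56, R_n = 190.08 kN/bolt. φR_n = 0.75 × (1×133.92 + 3×190.08) = 528.1 kN.
Block shear: shear path 1×[43+3×80] = 1×283 mm, A_gv = 2264, A_nv = 1×(283 − 3.5×26)×8 = 1536 mm²; tension to near edge: (29 − 0.5×26)×8 = 128 mm². R_n = min(0.6×450×1536, 0.6×300×2264) + 1.0×450×128 = min(414.72, 407.52) + 57.6 = 465.12 kN. φR_n = 0.75 × 465.12 = 348.8 kN.
Tension yield (gross): A_g = 218×8 = 1744 mm². φR_n = 0.90 × 300 × 1744 = 470.9 kN.
Governing: min(534.8, 528.1, 348.8, 470.9) = 348.8 kN → block shear.

348.8 kN (block shear governs)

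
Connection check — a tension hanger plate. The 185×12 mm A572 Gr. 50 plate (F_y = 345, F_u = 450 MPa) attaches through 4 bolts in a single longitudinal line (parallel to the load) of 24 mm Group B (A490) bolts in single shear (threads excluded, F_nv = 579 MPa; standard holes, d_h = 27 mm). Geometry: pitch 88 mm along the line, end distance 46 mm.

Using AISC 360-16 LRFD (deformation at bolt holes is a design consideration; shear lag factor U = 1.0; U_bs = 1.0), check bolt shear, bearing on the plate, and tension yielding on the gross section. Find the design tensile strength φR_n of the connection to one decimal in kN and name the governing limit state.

689.3 kN (gross-section yield governs)

Bolt shear: A_b = π(24)²/4 = 452.39 mm². φR_n = 0.75 × 579 × 452.39 × 4 × 1 = 785.8 kN.
Bearing (12 mm plate, F_u = 450 MPa): end bolts L_c = 46 − 27/2 = 32.5, R_n = min(1.2×32.5×12×450, 2.4×24×12×450) = 210.6 kN/bolt; interior L_c = 88 − 27 = 61, R_n = 311.04 kN/bolt. φR_n = 0.75 × (1×210.6 + 3×311.04) = 857.8 kN.
Tension yield (gross): A_g = 185×12 = 2220 mm². φR_n = 0.90 × 345 × 2220 = 689.3 kN.
Governing: min(785.8, 857.8, 689.3) = 689.3 kN → gross-section yield.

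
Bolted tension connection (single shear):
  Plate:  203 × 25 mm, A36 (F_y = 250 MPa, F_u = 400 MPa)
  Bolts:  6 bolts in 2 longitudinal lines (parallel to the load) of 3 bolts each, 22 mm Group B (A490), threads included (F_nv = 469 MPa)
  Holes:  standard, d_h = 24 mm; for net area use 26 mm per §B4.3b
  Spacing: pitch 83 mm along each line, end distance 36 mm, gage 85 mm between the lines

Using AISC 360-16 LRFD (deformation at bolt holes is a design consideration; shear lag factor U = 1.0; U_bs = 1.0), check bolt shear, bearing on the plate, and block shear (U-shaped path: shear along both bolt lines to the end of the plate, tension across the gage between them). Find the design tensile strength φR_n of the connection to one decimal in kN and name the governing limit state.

802.3 kN (bolt shear governs)

Bolt shear: A_b = π(22)²/4 = 380.13 mm². φR_n = 0.75 × 469 × 380.13 × 6 × 1 = 802.3 kN.
Bearing (25 mm plate, F_u = 400 MPa): end bolts L_c = 36 − 24/2 = 24, R_n = min(1.2×24×25×400, 2.4×22×25×400) = 288 kN/bolt; interior L_c = 83 − 24 = 59, R_n = 528 kN/bolt. φR_n = 0.75 × (2×288 + 4×528) = 2016.0 kN.
Block shear: shear path 2×[36+2×83] = 2×202 mm, A_gv = 10100, A_nv = 2×(202 − 2.5×26)×25 = 6850 mm²; tension across gage: (85 − 1×26)×25 = 1475 mm². R_n = min(0.6×400×6850, 0.6×250×10100) + 1.0×400×1475 = min(1644, 1515) + 590 = 2105 kN. φR_n = 0.75 × 2105 = 1578.8 kN.
Governing: min(802.3, 2016.0, 1578.8) = 802.3 kN → bolt shear.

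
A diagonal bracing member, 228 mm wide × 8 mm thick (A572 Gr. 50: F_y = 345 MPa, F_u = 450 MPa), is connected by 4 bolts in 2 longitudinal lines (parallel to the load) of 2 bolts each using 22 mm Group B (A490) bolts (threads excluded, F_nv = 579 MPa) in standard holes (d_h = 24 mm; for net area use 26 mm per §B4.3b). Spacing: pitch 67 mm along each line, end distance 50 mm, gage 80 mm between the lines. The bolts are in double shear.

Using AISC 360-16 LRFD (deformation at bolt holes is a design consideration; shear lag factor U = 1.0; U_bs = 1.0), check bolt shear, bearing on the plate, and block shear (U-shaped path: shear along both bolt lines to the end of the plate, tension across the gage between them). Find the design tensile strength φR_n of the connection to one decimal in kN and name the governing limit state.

Bolt shear: A_b = π(22)²/4 = 380.13 mm². φR_n = 0.75 × 579 × 380.13 × 4 × 2 = 1320.6 kN.
Bearing (8 mm plate, F_u = 450 MPa): end bolts L_c = 50 − 24/2 = 38, R_n = min(1.2×38×8×450, 2.4×22×8×450) = 164.16 kN/bolt; interior L_c = 67 − 24 = 43, R_n = 185.76 kN/bolt. φR_n = 0.75 × (2×164.16 + 2×185.76) = 524.9 kN.
Block shear: shear path 2×[50+1×67] = 2×117 mm, A_gv = 1872, A_nv = 2×(117 − 1.5×26)×8 = 1248 mm²; tension across gage: (80 − 1×26)×8 = 432 mm². R_n = min(0.6×450×1248, 0.6×345×1872) + 1.0×450×432 = min(336.96, 387.5) + 194.4 = 531.36 kN. φR_n = 0.75 × 531.36 = 398.5 kN.
Governing: min(1320.6, 524.9, 398.5) = 398.5 kN → block shear.

398.5 kN (block shear governs)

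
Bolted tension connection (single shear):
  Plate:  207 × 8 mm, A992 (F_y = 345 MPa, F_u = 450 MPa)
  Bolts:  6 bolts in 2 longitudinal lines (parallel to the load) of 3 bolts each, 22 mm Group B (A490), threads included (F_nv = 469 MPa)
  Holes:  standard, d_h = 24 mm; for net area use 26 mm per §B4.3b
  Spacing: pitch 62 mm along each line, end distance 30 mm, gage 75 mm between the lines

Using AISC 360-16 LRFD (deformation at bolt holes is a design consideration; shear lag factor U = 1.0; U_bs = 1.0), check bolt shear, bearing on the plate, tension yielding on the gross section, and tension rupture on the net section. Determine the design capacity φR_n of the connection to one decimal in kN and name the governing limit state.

418.5 kN (net-section rupture governs)

Bolt shear: A_b = π(22)²/4 = 380.13 mm². φR_n = 0.75 × 469 × 380.13 × 6 × 1 = 802.3 kN.
Bearing (8 mm plate, F_u = 450 MPa): end bolts L_c = 30 − 24/2 = 18, R_n = min(1.2×18×8×450, 2.4×22×8×450) = 77.76 kN/bolt; interior L_c = 62 − 24 = 38, R_n = 164.16 kN/bolt. φR_n = 0.75 × (2×77.76 + 4×164.16) = 609.1 kN.
Tension yield (gross): A_g = 207×8 = 1656 mm². φR_n = 0.90 × 345 × 1656 = 514.2 kN.
Tension rupture (net): A_n = (207 − 2×26)×8 = 1240 mm² (U = 1.0, A_e = A_n). φR_n = 0.75 × 450 × 1240 = 418.5 kN.
Governing: min(802.3, 609.1, 514.2, 418.5) = 418.5 kN → net-section rupture.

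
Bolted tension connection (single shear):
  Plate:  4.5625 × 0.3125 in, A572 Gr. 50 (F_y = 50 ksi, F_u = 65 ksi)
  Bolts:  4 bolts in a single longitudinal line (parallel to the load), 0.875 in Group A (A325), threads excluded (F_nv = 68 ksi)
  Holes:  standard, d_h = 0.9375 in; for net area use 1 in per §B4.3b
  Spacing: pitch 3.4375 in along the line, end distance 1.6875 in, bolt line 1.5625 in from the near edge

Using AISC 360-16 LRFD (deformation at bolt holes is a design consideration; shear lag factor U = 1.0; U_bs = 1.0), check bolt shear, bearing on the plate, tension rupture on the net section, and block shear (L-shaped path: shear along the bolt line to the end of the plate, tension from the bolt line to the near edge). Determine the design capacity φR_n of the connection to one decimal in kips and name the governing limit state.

Bolt shear: A_b = π(0.875)²/4 = 0.60132 in². φR_n = 0.75 × 68 × 0.60132 × 4 × 1 = 122.7 kips.
Bearing (0.3125 in plate, F_u = 65 ksi): end bolts L_c = 1.6875 − 0.9375/2 = 1.21875, R_n = min(1.2×1.21875×0.3125×65, 2.4×0.875×0.3125×65) = 29.707 kips/bolt; interior L_c = 3.4375 − 0.9375 = 2.5, R_n = 42.656 kips/bolt. φR_n = 0.75 × (1×29.707 + 3×42.656) = 118.3 kips.
Tension rupture (net): A_n = (4.5625 − 1×1)×0.3125 = 1.1133 in² (U = 1.0, A_e = A_n). φR_n = 0.75 × 65 × 1.1133 = 54.3 kips.
Block shear: shear path 1×[1.6875+3×3.4375] = 1×12 in, A_gv = 3.75, A_nv = 1×(12 − 3.5×1)×0.3125 = 2.6563 in²; tension to near edge: (1.5625 − 0.5×1)×0.3125 = 0.33203 in². R_n = min(0.6×65×2.6563, 0.6×50×3.75) + 1.0×65×0.33203 = min(103.6, 112.5) + 21.582 = 125.18 kips. φR_n = 0.75 × 125.18 = 93.9 kips.
Governing: min(122.7, 118.3, 54.3, 93.9) = 54.3 kips → net-section rupture.

54.3 kips (net-section rupture governs)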